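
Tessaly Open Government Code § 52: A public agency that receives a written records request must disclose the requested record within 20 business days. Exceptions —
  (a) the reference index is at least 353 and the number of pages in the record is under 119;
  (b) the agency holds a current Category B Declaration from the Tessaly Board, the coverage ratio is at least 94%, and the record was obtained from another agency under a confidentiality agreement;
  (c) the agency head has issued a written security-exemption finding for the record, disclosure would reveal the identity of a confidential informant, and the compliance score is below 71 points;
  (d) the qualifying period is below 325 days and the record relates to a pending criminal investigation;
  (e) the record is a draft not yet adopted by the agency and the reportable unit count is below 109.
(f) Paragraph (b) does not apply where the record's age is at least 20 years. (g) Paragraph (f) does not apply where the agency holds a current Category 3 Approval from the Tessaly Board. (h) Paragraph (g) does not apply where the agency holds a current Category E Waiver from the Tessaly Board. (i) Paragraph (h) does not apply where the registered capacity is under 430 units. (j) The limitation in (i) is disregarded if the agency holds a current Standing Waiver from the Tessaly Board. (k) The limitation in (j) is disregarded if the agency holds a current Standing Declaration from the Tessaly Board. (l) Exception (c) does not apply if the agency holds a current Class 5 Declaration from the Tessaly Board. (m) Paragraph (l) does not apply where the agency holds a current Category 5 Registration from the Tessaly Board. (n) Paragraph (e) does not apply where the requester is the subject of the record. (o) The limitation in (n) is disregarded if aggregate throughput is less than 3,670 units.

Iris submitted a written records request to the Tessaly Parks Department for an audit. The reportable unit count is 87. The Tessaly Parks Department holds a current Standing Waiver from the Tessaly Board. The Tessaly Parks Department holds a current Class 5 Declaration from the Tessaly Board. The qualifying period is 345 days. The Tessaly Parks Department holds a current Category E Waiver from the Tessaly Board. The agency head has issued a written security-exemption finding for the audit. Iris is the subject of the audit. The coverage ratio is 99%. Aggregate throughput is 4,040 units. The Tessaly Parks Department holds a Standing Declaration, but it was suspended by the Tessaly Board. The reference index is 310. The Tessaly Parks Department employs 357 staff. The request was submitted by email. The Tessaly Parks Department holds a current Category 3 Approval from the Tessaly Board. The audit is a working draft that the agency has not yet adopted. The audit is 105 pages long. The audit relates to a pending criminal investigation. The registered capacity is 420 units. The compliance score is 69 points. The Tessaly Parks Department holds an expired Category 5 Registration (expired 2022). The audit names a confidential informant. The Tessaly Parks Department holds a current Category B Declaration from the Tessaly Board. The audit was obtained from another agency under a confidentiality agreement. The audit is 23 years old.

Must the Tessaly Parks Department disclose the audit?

Exception (a) does not apply: the reference index is 310, short of 353.
Exception (b)'s conditions are all satisfied: a current Category B Declaration is held; the coverage ratio is 99%, meeting the 94% threshold; the audit was obtained under a confidentiality agreement. However, paragraphs (f)–(k) must be considered: (f) operates — the record's age is 23 years, meeting the 20 years threshold. (g) would limit (f) — a current Category 3 Approval is held — but (h) sets (g) aside: (h) applies — a current Category E Waiver is held. (i) would limit (h) — the registered capacity is 420 units, under the 430 units limit — but (j) sets (i) aside: (j) operates against (i): a current Standing Waiver is held. (k), which would lift (j), does not operate here — no current Standing Declaration is held. So (b) is unavailable.
All of (c)'s requirements are met (a written security-exemption finding has been issued; the audit names a confidential informant; the compliance score is 69 points, below the 71 points limit). Turning to paragraphs (l)–(m): (l) applies — a current Class 5 Declaration is held. (m) is not engaged (no current Category 5 Registration is held), so (l) stands. So (c) is unavailable.
Exception (d) does not apply: the qualifying period is 345 days, not below 325 days.
Exception (e) is satisfied on its face — the audit is an unadopted draft; the reportable unit count is 87, below the 109 limit. Turning to paragraphs (n)–(o): (n) operates against (e): Iris is the subject of the audit. (o) is inapplicable (aggregate throughput is 4,040 units, not less than 3,670 units), so (n) stands. So (e) is unavailable.
No exception is made out. the Tessaly Parks Department falls within the general rule.

Yes — the Tessaly Parks Department must disclose the audit.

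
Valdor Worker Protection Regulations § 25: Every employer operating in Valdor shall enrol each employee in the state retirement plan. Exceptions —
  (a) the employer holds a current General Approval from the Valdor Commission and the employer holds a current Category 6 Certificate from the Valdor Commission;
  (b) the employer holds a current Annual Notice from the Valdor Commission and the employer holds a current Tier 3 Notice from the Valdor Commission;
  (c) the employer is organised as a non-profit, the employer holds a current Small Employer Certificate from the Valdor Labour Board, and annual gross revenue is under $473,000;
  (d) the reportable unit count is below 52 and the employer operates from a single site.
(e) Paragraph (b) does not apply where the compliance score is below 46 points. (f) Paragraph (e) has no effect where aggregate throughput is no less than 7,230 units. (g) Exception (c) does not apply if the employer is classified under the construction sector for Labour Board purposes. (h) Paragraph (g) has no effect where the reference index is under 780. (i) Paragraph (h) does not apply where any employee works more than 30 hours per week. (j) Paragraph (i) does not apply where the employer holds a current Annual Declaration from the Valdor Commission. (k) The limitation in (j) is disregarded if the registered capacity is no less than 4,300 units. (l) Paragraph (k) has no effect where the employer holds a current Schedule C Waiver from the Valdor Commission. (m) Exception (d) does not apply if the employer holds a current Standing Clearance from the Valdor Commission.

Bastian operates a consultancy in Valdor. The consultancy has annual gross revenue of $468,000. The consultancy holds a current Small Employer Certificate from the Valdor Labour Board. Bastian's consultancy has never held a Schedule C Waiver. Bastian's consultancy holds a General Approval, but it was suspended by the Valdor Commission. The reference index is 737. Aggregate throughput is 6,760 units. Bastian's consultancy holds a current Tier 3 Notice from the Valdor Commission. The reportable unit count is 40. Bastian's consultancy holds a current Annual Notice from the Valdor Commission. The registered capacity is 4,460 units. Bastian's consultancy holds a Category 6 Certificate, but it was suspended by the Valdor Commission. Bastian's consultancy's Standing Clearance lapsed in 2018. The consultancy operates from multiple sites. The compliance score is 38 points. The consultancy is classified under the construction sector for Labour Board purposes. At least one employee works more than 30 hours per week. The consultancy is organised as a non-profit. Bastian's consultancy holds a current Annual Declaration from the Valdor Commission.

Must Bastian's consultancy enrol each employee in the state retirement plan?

Exception (a) requires that the employer holds a current General Approval from the Valdor Commission; but there is no General Approval in force, so (a) is unavailable.
All of (b)'s requirements are met (a current Annual Notice is held; a current Tier 3 Notice is held). Turning to paragraphs (e)–(f): (e) operates against (b): the compliance score is 38 points, below the 46 points limit. (f) is not triggered (aggregate throughput is 6,760 units, short of 7,230 units), so (e) stands. So (b) is unavailable.
Exception (c): the employer is a non-profit; a current Small Employer Certificate is held; annual gross revenue is $468,000, under the $473,000 limit — every condition holds. Turning to paragraphs (g)–(l): (g) is triggered — the consultancy is classified under the construction sector. (h) would limit (g) — the reference index is 737, under the 780 limit — but (i) sets (h) aside: (i) operates against (h): at least one employee exceeds 30 hours/week. (j) is engaged (a current Annual Declaration is held), but is set aside by (k): (k) is triggered — the registered capacity is 4,460 units, meeting the 4,300 units threshold. (l), which would lift (k), is not triggered — the Schedule C Waiver is not current. (c) is therefore removed.
Exception (d) requires that the employer operates from a single site; but the employer operates from multiple sites, so (d) is unavailable.
No exception is made out. Bastian's consultancy falls within the general rule.

Yes — Bastian's consultancy must enrol each employee in the state retirement plan.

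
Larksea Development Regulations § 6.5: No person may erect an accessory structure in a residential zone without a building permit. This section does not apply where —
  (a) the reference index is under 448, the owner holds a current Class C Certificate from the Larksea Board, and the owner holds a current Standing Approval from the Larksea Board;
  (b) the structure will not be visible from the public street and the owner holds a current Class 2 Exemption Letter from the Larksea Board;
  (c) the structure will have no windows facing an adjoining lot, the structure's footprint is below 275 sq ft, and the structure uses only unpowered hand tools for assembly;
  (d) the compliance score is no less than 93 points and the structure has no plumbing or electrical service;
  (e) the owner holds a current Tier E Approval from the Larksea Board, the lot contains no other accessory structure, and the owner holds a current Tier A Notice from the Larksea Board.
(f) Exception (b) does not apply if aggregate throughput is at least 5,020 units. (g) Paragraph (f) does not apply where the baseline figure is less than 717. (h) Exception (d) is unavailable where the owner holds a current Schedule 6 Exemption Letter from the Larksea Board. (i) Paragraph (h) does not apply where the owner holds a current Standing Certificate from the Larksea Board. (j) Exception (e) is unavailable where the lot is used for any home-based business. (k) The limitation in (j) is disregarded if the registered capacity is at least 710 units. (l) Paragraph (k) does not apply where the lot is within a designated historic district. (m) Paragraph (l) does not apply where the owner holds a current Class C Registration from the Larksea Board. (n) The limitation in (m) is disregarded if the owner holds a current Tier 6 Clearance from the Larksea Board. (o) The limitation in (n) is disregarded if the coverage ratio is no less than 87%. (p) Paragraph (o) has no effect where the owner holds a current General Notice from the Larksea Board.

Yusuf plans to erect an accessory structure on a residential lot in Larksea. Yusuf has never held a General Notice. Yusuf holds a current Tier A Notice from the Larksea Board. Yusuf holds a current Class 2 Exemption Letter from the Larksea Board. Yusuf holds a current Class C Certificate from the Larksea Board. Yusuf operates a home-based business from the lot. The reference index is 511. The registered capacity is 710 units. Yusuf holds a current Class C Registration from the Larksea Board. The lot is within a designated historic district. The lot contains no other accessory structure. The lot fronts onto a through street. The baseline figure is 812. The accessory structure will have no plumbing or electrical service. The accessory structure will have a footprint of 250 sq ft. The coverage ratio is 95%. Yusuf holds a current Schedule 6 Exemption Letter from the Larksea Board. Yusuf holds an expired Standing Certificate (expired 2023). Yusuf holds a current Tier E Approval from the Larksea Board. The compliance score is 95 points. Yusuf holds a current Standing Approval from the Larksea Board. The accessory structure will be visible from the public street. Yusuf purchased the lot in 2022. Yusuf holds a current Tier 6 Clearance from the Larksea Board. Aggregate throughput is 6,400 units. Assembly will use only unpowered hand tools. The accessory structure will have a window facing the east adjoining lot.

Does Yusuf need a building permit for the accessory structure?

No — exception (e) applies; Yusuf does not need a building permit.

Exception (a) does not apply: the reference index is 511, not under 448.
Exception (b) does not apply: the structure will be visible from the street.
Exception (c) does not apply: a window faces an adjoining lot.
Exception (d): the compliance score is 95 points, meeting the 93 points threshold; there is no plumbing or electrical service — every condition holds. Turning to paragraphs (h)–(i): (h) operates against (d): a current Schedule 6 Exemption Letter is held. (i), which would lift (h), is not engaged — no current Standing Certificate is held. Exception (d) does not apply.
All of (e)'s requirements are met (a current Tier E Approval is held; the lot has no other accessory structure; a current Tier A Notice is held). Under paragraphs (j)–(p): (j) is engaged (a home-based business operates on the lot), but is displaced by (k): (k) operates against (j): the registered capacity is 710 units, meeting the 710 units threshold. (l) operates (the lot is in a historic district), but is displaced by (m): (m) operates — a current Class C Registration is held. (n) is triggered (a current Tier 6 Clearance is held), but is itself disapplied by (o): (o) operates against (n): the coverage ratio is 95%, meeting the 87% threshold. (p) is not triggered (no current General Notice is held), so (o) stands. Exception (e) stands.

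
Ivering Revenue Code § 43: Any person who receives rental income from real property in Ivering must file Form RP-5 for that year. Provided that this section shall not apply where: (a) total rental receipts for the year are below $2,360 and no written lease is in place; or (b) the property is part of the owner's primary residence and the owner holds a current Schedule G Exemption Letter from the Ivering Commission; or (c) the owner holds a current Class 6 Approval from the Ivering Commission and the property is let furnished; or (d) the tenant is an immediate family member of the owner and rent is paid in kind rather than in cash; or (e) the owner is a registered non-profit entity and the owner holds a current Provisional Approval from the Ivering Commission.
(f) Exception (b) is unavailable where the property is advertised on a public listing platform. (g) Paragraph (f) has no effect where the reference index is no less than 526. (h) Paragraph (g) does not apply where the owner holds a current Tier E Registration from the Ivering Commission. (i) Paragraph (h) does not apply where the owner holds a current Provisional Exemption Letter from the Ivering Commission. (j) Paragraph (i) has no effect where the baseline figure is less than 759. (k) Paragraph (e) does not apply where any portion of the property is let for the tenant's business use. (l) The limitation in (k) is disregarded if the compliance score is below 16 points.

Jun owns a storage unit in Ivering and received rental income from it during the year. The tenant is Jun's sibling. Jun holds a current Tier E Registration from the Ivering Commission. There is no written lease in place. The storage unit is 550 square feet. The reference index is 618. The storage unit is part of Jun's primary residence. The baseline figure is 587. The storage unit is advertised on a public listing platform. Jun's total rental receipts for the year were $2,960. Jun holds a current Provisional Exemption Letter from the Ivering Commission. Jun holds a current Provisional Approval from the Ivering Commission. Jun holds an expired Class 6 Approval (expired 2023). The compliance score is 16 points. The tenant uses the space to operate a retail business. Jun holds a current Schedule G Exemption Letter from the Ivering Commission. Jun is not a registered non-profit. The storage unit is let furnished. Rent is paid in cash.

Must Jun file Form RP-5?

Exception (a) does not apply: total rental receipts for the year are $2,960, not below $2,360.
Exception (b) is satisfied on its face — the storage unit is part of the primary residence; a current Schedule G Exemption Letter is held. But: (f) applies — the property is publicly advertised. (g) would limit (f) — the reference index is 618, meeting the 526 threshold — but (h) sets (g) aside: (h) operates against (g): a current Tier E Registration is held. (i) would limit (h) — a current Provisional Exemption Letter is held — but (j) sets (i) aside: (j) operates — the baseline figure is 587, less than the 759 limit. (b) is therefore removed.
Exception (c) fails — no current Class 6 Approval is held.
Exception (d) requires that rent is paid in kind rather than in cash; but rent is paid in cash, so (d) is unavailable.
Exception (e) requires that the owner is a registered non-profit entity; but Jun is not a registered non-profit, so (e) is unavailable.
No exception displaces § 43.

Yes — Jun must file Form RP-5.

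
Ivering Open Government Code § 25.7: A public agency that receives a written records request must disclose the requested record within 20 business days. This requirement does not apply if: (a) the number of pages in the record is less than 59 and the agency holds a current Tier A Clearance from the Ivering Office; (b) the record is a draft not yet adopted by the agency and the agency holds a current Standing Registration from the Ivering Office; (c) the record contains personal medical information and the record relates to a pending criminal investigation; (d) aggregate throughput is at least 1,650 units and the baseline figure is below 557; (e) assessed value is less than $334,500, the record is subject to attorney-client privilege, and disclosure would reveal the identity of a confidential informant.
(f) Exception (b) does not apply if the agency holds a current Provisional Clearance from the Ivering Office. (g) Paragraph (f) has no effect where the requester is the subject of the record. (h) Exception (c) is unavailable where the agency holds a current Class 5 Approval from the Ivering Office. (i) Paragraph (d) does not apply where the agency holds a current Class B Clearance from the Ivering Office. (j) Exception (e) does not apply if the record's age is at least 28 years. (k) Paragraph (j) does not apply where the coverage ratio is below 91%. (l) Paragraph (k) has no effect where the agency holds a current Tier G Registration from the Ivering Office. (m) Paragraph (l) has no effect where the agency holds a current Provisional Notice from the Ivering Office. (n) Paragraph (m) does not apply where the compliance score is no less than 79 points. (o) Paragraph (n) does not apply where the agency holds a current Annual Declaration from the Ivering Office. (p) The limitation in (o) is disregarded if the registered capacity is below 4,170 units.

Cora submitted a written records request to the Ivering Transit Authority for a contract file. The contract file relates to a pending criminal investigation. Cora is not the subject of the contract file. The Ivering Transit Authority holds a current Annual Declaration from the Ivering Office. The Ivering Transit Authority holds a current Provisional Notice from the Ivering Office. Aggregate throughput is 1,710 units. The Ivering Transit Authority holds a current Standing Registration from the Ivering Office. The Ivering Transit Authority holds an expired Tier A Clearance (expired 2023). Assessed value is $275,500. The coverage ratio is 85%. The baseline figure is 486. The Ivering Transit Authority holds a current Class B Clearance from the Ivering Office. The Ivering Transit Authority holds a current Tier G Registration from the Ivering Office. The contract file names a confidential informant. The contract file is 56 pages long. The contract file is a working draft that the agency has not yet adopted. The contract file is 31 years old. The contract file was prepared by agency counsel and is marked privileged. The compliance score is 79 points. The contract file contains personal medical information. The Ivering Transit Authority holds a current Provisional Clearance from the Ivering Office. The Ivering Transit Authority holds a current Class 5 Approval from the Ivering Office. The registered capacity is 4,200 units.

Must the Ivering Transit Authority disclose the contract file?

No — exception (e) applies; the Ivering Transit Authority is not required to disclose the contract file.

Exception (a) fails — the Tier A Clearance is not current.
Exception (b) is satisfied on its face — the contract file is an unadopted draft; a current Standing Registration is held. But applying paragraphs (f)–(g): (f) operates against (b): a current Provisional Clearance is held. (g) is not triggered (Cora is not the subject of the contract file), so (f) stands. Exception (b) does not apply.
Exception (c)'s conditions are all satisfied: the contract file contains personal medical information; the contract file relates to a pending investigation. However, paragraph (h) must be considered: (h) is triggered — a current Class 5 Approval is held. Exception (c) does not apply.
Exception (d)'s conditions are all satisfied: aggregate throughput is 1,710 units, meeting the 1,650 units threshold; the baseline figure is 486, below the 557 limit. However, paragraph (i) must be considered: (i) is engaged — a current Class B Clearance is held. Exception (d) does not apply.
Exception (e)'s conditions are all satisfied: assessed value is $275,500, less than the $334,500 limit; the contract file is privileged; the contract file names a confidential informant. As to paragraphs (j)–(p): (j) would limit (e) — the record's age is 31 years, meeting the 28 years threshold — but (k) sets (j) aside: (k) operates — the coverage ratio is 85%, below the 91% limit. (l) would limit (k) — a current Tier G Registration is held — but (m) sets (l) aside: (m) operates against (l): a current Provisional Notice is held. (n) would limit (m) — the compliance score is 79 points, meeting the 79 points threshold — but (o) sets (n) aside: (o) is engaged — a current Annual Declaration is held. (p) is not triggered (the registered capacity is 4,200 units, not below 4,170 units), so (o) stands. Exception (e) stands.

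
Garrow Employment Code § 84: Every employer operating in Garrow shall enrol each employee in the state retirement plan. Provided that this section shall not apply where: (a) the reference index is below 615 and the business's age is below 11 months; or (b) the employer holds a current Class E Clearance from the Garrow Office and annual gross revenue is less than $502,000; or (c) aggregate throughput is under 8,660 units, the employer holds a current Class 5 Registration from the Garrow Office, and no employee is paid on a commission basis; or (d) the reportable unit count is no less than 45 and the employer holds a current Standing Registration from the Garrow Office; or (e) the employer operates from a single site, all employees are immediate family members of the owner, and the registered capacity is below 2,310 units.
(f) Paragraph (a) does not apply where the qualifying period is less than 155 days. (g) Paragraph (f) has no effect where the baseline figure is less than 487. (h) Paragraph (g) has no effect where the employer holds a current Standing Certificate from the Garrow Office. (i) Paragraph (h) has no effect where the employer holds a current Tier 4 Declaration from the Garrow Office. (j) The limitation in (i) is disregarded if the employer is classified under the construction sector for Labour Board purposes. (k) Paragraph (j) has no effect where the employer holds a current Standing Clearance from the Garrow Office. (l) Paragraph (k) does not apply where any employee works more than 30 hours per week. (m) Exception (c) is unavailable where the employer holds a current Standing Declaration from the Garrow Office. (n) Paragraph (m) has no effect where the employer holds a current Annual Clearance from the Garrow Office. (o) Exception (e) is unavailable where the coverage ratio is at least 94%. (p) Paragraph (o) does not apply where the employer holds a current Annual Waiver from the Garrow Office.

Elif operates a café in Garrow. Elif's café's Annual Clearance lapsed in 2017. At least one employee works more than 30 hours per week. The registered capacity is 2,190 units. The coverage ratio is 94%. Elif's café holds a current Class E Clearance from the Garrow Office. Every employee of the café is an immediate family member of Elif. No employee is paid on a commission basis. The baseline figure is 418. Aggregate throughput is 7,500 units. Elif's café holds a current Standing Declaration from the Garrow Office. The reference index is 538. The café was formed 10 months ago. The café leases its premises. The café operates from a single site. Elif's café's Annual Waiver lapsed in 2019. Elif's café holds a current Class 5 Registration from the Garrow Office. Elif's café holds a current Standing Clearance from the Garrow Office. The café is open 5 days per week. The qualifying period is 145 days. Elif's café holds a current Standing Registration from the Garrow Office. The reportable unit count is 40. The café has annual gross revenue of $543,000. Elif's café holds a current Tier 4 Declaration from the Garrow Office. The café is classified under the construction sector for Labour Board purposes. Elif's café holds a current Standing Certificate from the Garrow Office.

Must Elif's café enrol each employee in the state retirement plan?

Exception (a)'s conditions are all satisfied: the reference index is 538, below the 615 limit; the business's age is 10 months, below the 11 months limit. But applying paragraphs (f)–(l): (f) operates against (a): the qualifying period is 145 days, less than the 155 days limit. (g) is engaged (the baseline figure is 418, less than the 487 limit), but is itself disapplied by (h): (h) applies — a current Standing Certificate is held. (i) would limit (h) — a current Tier 4 Declaration is held — but (j) sets (i) aside: (j) applies — the café is classified under the construction sector. (k) would limit (j) — a current Standing Clearance is held — but (l) sets (k) aside: (l) applies — at least one employee exceeds 30 hours/week. So (a) is unavailable.
Exception (b) fails — annual gross revenue is $543,000, not less than $502,000.
Exception (c)'s conditions are all satisfied: aggregate throughput is 7,500 units, under the 8,660 units limit; a current Class 5 Registration is held; no employee is paid on commission. However, paragraphs (m)–(n) must be considered: (m) operates — a current Standing Declaration is held. (n) does not operate here (the Annual Clearance is not current), so (m) stands. So (c) is unavailable.
Exception (d) requires that the reportable unit count is no less than 45; but the reportable unit count is 40, short of 45, so (d) is unavailable.
Exception (e) is satisfied on its face — the employer operates from a single site; every employee is an immediate family member; the registered capacity is 2,190 units, below the 2,310 units limit. Turning to paragraphs (o)–(p): (o) operates — the coverage ratio is 94%, meeting the 94% threshold. (p) is inapplicable (no current Annual Waiver is held), so (o) stands. (e) is therefore removed.
No exception displaces § 84.

Yes — Elif's café must enrol each employee in the state retirement plan.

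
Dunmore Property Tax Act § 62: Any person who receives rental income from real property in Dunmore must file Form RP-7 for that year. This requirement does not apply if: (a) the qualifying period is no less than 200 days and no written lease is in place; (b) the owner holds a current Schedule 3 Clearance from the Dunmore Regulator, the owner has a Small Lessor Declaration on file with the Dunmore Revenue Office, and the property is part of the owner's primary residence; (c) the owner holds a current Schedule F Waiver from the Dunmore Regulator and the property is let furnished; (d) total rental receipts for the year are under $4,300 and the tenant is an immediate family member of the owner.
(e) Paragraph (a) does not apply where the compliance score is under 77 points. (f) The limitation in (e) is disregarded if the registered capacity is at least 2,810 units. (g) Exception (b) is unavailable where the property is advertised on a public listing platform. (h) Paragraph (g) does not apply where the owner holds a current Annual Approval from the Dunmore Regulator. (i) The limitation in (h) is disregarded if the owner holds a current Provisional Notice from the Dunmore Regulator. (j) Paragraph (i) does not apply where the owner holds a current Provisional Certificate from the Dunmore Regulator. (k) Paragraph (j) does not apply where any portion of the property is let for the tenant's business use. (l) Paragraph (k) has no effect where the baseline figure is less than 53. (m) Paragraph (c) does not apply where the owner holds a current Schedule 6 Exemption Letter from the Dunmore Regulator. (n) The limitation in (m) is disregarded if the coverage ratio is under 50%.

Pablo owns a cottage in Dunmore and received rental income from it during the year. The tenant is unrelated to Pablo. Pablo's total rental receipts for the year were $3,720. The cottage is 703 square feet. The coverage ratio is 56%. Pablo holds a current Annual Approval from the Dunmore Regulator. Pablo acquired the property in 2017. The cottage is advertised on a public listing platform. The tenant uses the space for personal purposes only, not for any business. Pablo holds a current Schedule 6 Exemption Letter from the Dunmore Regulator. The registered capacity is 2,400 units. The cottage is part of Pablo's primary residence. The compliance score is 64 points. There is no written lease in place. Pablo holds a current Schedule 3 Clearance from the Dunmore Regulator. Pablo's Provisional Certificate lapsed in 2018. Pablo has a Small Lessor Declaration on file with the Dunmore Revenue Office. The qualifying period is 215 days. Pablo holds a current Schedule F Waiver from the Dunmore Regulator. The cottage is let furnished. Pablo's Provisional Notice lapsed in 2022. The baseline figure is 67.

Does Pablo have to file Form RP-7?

Exception (a)'s conditions are all satisfied: the qualifying period is 215 days, meeting the 200 days threshold; there is no written lease. But applying paragraphs (e)–(f): (e) applies — the compliance score is 64 points, under the 77 points limit. (f) is not triggered (the registered capacity is 2,400 units, short of 2,810 units), so (e) stands. (a) is therefore removed.
Exception (b): a current Schedule 3 Clearance is held; a Small Lessor Declaration is on file; the cottage is part of the primary residence — every condition holds. Considering the limiting provisions: (g) applies (the property is publicly advertised), but is displaced by (h): (h) is engaged — a current Annual Approval is held. (i), which would lift (h), is not engaged — no current Provisional Notice is held. Exception (b) stands.
Exception (c): a current Schedule F Waiver is held; the property is let furnished — every condition holds. But applying paragraphs (m)–(n): (m) operates against (c): a current Schedule 6 Exemption Letter is held. (n) is not triggered (the coverage ratio is 56%, not under 50%), so (m) stands. So (c) is unavailable.
Exception (d) does not apply: the tenant is unrelated to the owner.

No — exception (b) applies; Pablo is not required to file Form RP-7.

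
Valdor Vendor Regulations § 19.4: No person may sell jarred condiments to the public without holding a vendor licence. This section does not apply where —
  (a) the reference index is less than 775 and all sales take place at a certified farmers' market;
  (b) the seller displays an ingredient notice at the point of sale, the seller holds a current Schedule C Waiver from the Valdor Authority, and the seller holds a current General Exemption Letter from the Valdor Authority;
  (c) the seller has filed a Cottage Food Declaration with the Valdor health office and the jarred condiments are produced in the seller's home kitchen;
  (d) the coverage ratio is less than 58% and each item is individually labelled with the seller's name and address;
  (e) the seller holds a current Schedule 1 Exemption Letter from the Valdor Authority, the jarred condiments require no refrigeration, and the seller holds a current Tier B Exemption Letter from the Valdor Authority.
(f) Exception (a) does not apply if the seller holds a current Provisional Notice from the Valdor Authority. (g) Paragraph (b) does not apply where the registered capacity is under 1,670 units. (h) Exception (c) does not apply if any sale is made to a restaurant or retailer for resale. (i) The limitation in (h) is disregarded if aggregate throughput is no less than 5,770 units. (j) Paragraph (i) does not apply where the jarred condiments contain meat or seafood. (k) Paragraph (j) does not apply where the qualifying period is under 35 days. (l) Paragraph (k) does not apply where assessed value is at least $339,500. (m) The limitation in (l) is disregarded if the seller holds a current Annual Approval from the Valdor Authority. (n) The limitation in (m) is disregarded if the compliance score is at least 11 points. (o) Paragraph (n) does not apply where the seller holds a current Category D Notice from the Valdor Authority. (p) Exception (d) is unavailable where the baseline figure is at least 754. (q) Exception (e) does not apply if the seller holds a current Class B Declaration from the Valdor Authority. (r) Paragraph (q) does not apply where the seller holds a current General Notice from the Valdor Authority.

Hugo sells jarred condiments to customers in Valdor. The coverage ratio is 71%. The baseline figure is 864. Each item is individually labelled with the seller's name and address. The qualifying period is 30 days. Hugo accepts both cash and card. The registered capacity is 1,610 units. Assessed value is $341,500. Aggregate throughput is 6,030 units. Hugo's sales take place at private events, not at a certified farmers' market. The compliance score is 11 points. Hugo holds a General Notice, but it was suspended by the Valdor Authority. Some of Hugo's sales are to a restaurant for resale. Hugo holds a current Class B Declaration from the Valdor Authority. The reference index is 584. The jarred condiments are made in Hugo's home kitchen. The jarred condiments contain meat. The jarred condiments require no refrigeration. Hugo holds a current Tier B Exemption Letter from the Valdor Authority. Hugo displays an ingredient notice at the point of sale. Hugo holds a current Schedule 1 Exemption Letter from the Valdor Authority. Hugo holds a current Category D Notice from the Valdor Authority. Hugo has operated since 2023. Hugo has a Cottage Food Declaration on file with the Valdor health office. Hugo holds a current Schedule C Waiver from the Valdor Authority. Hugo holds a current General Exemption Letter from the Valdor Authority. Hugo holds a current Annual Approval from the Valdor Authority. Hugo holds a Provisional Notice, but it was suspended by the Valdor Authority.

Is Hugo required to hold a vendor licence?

Exception (a) requires that all sales take place at a certified farmers' market; but sales are at private events, not a certified farmers' market, so (a) is unavailable.
Exception (b): an ingredient notice is displayed; a current Schedule C Waiver is held; a current General Exemption Letter is held — every condition holds. But applying paragraph (g): (g) is triggered — the registered capacity is 1,610 units, under the 1,670 units limit. So (b) is unavailable.
Exception (c) is satisfied on its face — a Cottage Food Declaration is on file; the jarred condiments are home-kitchen produced. Applying paragraphs (h)–(o): (h) is triggered (some sales are to a restaurant for resale), but is displaced by (i): (i) applies — aggregate throughput is 6,030 units, meeting the 5,770 units threshold. (j) applies (the jarred condiments contain meat), but is displaced by (k): (k) operates against (j): the qualifying period is 30 days, under the 35 days limit. (l) is engaged (assessed value is $341,500, meeting the $339,500 threshold), but is itself disapplied by (m): (m) operates against (l): a current Annual Approval is held. (n) would limit (m) — the compliance score is 11 points, meeting the 11 points threshold — but (o) sets (n) aside: (o) operates against (n): a current Category D Notice is held. Exception (c) stands.
Exception (d) does not apply: the coverage ratio is 71%, not less than 58%.
All of (e)'s requirements are met (a current Schedule 1 Exemption Letter is held; the jarred condiments are shelf-stable; a current Tier B Exemption Letter is held). However, paragraphs (q)–(r) must be considered: (q) operates against (e): a current Class B Declaration is held. (r), which would lift (q), is not triggered — the General Notice is not current. So (e) is unavailable.

No — exception (c) applies; Hugo is not required to hold a vendor licence.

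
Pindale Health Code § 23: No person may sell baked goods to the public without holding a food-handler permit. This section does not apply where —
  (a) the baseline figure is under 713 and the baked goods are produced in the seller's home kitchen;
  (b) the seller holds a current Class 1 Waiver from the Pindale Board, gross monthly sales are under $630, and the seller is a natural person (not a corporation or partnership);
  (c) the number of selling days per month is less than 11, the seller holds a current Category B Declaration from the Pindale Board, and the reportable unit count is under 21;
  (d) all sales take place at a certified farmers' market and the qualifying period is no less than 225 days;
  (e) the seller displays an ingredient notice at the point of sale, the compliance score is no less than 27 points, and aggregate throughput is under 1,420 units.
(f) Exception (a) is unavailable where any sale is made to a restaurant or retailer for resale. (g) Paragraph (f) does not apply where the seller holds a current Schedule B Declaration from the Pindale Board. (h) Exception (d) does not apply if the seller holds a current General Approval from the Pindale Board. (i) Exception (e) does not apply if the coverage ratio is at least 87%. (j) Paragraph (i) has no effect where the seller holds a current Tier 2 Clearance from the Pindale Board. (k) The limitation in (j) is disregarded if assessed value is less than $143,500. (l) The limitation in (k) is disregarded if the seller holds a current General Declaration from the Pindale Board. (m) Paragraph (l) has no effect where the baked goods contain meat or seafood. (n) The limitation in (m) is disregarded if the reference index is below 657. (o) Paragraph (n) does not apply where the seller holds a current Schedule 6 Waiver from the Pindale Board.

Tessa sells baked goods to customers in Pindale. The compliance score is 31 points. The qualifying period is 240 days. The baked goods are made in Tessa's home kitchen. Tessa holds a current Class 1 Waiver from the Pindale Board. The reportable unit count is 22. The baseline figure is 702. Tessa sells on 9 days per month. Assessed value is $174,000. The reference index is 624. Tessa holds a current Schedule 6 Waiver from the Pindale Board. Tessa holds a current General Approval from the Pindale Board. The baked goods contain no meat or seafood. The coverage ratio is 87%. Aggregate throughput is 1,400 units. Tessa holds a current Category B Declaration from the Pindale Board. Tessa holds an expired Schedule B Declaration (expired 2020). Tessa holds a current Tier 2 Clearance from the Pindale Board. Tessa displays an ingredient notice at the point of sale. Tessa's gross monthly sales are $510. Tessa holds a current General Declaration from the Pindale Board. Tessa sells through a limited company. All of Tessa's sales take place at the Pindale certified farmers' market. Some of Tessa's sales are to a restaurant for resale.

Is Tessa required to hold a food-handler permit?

All of (a)'s requirements are met (the baseline figure is 702, under the 713 limit; the baked goods are home-kitchen produced). But applying paragraphs (f)–(g): (f) operates against (a): some sales are to a restaurant for resale. (g) is not engaged (there is no Schedule B Declaration in force), so (f) stands. (a) is therefore removed.
Exception (b) does not apply: the seller operates through a limited company.
Exception (c) does not apply: the reportable unit count is 22, not under 21.
Exception (d): all sales are at a certified farmers' market; the qualifying period is 240 days, meeting the 225 days threshold — every condition holds. However, paragraph (h) must be considered: (h) operates against (d): a current General Approval is held. Exception (d) does not apply.
All of (e)'s requirements are met (an ingredient notice is displayed; the compliance score is 31 points, meeting the 27 points threshold; aggregate throughput is 1,400 units, under the 1,420 units limit). Considering the limiting provisions: (i) would limit (e) — the coverage ratio is 87%, meeting the 87% threshold — but (j) sets (i) aside: (j) operates against (i): a current Tier 2 Clearance is held. (k), which would lift (j), is not triggered — assessed value is $174,000, not less than $143,500. (e) remains available.

No — exception (e) applies; Tessa is not required to hold a food-handler permit.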